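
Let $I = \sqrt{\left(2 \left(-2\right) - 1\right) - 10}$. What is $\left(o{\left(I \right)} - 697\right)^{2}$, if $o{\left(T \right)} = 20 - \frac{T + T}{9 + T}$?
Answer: $\frac{- 5034839 i + 1379049 \sqrt{15}}{- 11 i + 3 \sqrt{15}} \approx 4.5875 \cdot 10^{5} + 983.71 i$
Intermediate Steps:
$I = i \sqrt{15}$ ($I = \sqrt{\left(-4 - 1\right) - 10} = \sqrt{-5 - 10} = \sqrt{-15} = i \sqrt{15} \approx 3.873 i$)
$o{\left(T \right)} = 20 - \frac{2 T}{9 + T}$
$\left(o{\left(I \right)} - 697\right)^{2} = \left(\frac{18 \left(10 + i \sqrt{15}\right)}{9 + i \sqrt{15}} - 697\right)^{2} = \left(-697 + \frac{18 \left(10 + i \sqrt{15}\right)}{9 + i \sqrt{15}}\right)^{2}$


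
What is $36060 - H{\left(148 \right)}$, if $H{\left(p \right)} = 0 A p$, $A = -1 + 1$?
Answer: $36060$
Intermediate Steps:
$A = 0$
$H{\left(p \right)} = 0$ ($H{\left(p \right)} = 0 \cdot 0 p = 0 p = 0$)
$36060 - H{\left(148 \right)} = 36060 - 0 = 36060 + 0 = 36060$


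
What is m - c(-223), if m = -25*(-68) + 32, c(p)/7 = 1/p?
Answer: 386243/223 ≈ 1732.0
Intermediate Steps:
c(p) = 7/p
m = 1732 (m = 1700 + 32 = 1732)
m - c(-223) = 1732 - 7/(-223) = 1732 - 7*(-1)/223 = 1732 - 1*(-7/223) = 1732 + 7/223 = 386243/223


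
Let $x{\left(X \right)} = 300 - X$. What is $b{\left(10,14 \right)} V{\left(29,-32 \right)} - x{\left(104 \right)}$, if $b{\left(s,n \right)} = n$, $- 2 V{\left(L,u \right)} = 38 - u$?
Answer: $-686$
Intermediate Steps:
$V{\left(L,u \right)} = -19 + \frac{u}{2}$ ($V{\left(L,u \right)} = - \frac{38 - u}{2} = -19 + \frac{u}{2}$)
$b{\left(10,14 \right)} V{\left(29,-32 \right)} - x{\left(104 \right)} = 14 \left(-19 + \frac{1}{2} \left(-32\right)\right) - \left(300 - 104\right) = 14 \left(-19 - 16\right) - \left(300 - 104\right) = 14 \left(-35\right) - 196 = -490 - 196 = -686$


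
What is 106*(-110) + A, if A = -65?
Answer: -11725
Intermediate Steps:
106*(-110) + A = 106*(-110) - 65 = -11660 - 65 = -11725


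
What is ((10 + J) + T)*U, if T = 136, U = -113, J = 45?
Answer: -21583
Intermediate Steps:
((10 + J) + T)*U = ((10 + 45) + 136)*(-113) = (55 + 136)*(-113) = 191*(-113) = -21583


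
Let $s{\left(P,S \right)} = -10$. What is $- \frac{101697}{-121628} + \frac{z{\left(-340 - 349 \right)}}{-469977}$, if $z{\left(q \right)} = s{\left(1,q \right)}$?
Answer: $\frac{47796467249}{57162362556} \approx 0.83615$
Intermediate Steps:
$z{\left(q \right)} = -10$
$- \frac{101697}{-121628} + \frac{z{\left(-340 - 349 \right)}}{-469977} = - \frac{101697}{-121628} - \frac{10}{-469977} = \left(-101697\right) \left(- \frac{1}{121628}\right) - - \frac{10}{469977} = \frac{101697}{121628} + \frac{10}{469977} = \frac{47796467249}{57162362556}$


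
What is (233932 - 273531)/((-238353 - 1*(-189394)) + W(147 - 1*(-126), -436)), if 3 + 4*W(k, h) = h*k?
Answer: 22628/44981 ≈ 0.50306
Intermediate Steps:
W(k, h) = -3/4 + h*k/4 (W(k, h) = -3/4 + (h*k)/4 = -3/4 + h*k/4)
(233932 - 273531)/((-238353 - 1*(-189394)) + W(147 - 1*(-126), -436)) = (233932 - 273531)/((-238353 - 1*(-189394)) + (-3/4 + (1/4)*(-436)*(147 - 1*(-126)))) = -39599/((-238353 + 189394) + (-3/4 + (1/4)*(-436)*(147 + 126))) = -39599/(-48959 + (-3/4 + (1/4)*(-436)*273)) = -39599/(-48959 + (-3/4 - 29757)) = -39599/(-48959 - 119031/4) = -39599/(-314867/4) = -39599*(-4/314867) = 22628/44981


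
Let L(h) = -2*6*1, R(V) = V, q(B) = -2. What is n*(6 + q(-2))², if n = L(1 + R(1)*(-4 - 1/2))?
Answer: -192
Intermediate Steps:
L(h) = -12 (L(h) = -12*1 = -12)
n = -12
n*(6 + q(-2))² = -12*(6 - 2)² = -12*4² = -12*16 = -192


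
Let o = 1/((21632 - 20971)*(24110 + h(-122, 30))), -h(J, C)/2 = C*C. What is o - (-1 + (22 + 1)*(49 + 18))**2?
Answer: -34973771755999/14746910 ≈ -2.3716e+6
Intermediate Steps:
h(J, C) = -2*C**2 (h(J, C) = -2*C*C = -2*C**2)
o = 1/14746910 (o = 1/((21632 - 20971)*(24110 - 2*30**2)) = 1/(661*(24110 - 2*900)) = 1/(661*(24110 - 1800)) = 1/(661*22310) = 1/14746910 ≈ 6.7811e-8)
o - (-1 + (22 + 1)*(49 + 18))**2 = 1/14746910 - (-1 + (22 + 1)*(49 + 18))**2 = 1/14746910 - (-1 + 23*67)**2 = 1/14746910 - (-1 + 1541)**2 = 1/14746910 - 1*1540**2 = 1/14746910 - 1*2371600 = 1/14746910 - 2371600 = -34973771755999/14746910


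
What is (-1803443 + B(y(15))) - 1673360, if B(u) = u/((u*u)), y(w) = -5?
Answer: -17384016/5 ≈ -3.4768e+6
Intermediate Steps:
B(u) = 1/u (B(u) = u/(u**2) = u/u**2 = 1/u)
(-1803443 + B(y(15))) - 1673360 = (-1803443 + 1/(-5)) - 1673360 = (-1803443 - 1/5) - 1673360 = -9017216/5 - 1673360 = -17384016/5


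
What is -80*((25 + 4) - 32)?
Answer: 240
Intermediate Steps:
-80*((25 + 4) - 32) = -80*(29 - 32) = -80*(-3) = 240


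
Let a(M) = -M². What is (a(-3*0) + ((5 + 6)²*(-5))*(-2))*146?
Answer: 176660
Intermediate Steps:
(a(-3*0) + ((5 + 6)²*(-5))*(-2))*146 = (-(-3*0)² + ((5 + 6)²*(-5))*(-2))*146 = (-1*0² + (11²*(-5))*(-2))*146 = (-1*0 + (121*(-5))*(-2))*146 = (0 - 605*(-2))*146 = (0 + 1210)*146 = 1210*146 = 176660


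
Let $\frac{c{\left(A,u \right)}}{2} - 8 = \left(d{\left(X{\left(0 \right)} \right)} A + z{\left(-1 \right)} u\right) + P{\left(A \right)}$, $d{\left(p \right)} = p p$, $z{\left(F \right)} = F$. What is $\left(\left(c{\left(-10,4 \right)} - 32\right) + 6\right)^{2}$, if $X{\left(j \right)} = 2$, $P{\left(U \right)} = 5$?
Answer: $7744$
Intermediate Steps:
$d{\left(p \right)} = p^{2}$
$c{\left(A,u \right)} = 26 - 2 u + 8 A$ ($c{\left(A,u \right)} = 16 + 2 \left(\left(2^{2} A - u\right) + 5\right) = 16 + 2 \left(\left(4 A - u\right) + 5\right) = 16 + 2 \left(\left(- u + 4 A\right) + 5\right) = 16 + 2 \left(5 - u + 4 A\right) = 16 + \left(10 - 2 u + 8 A\right) = 26 - 2 u + 8 A$)
$\left(\left(c{\left(-10,4 \right)} - 32\right) + 6\right)^{2} = \left(\left(\left(26 - 8 + 8 \left(-10\right)\right) - 32\right) + 6\right)^{2} = \left(\left(\left(26 - 8 - 80\right) - 32\right) + 6\right)^{2} = \left(\left(-62 - 32\right) + 6\right)^{2} = \left(-94 + 6\right)^{2} = \left(-88\right)^{2} = 7744$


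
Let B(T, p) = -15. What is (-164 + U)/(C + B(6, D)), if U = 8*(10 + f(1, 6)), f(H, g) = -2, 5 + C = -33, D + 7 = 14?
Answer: 100/53 ≈ 1.8868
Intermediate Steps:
D = 7 (D = -7 + 14 = 7)
C = -38 (C = -5 - 33 = -38)
U = 64 (U = 8*(10 - 2) = 8*8 = 64)
(-164 + U)/(C + B(6, D)) = (-164 + 64)/(-38 - 15) = -100/(-53) = -100*(-1/53) = 100/53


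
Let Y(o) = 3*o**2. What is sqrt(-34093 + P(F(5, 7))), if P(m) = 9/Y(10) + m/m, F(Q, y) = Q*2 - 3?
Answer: I*sqrt(3409197)/10 ≈ 184.64*I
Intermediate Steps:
F(Q, y) = -3 + 2*Q (F(Q, y) = 2*Q - 3 = -3 + 2*Q)
P(m) = 103/100 (P(m) = 9/((3*10**2)) + m/m = 9/((3*100)) + 1 = 9/300 + 1 = 9*(1/300) + 1 = 3/100 + 1 = 103/100)
sqrt(-34093 + P(F(5, 7))) = sqrt(-34093 + 103/100) = sqrt(-3409197/100) = I*sqrt(3409197)/10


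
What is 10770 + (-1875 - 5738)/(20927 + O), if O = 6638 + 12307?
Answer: 429413827/39872 ≈ 10770.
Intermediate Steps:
O = 18945
10770 + (-1875 - 5738)/(20927 + O) = 10770 + (-1875 - 5738)/(20927 + 18945) = 10770 - 7613/39872 = 429413827/39872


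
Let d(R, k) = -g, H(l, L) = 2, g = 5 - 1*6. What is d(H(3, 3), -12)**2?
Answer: 1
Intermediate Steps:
g = -1 (g = 5 - 6 = -1)
d(R, k) = 1 (d(R, k) = -1*(-1) = 1)
d(H(3, 3), -12)**2 = 1**2 = 1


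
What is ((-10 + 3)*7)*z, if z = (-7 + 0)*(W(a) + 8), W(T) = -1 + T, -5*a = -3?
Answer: 13034/5 ≈ 2606.8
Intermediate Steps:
a = 3/5 (a = -1/5*(-3) = 3/5 ≈ 0.60000)
z = -266/5 (z = (-7 + 0)*((-1 + 3/5) + 8) = -7*(-2/5 + 8) = -7*38/5 = -266/5 ≈ -53.200)
((-10 + 3)*7)*z = ((-10 + 3)*7)*(-266/5) = -7*7*(-266/5) = -49*(-266/5) = 13034/5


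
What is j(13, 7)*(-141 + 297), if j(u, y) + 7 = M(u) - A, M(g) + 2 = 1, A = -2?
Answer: -936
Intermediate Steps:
M(g) = -1 (M(g) = -2 + 1 = -1)
j(u, y) = -6 (j(u, y) = -7 + (-1 - 1*(-2)) = -7 + (-1 + 2) = -7 + 1 = -6)
j(13, 7)*(-141 + 297) = -6*(-141 + 297) = -6*156 = -936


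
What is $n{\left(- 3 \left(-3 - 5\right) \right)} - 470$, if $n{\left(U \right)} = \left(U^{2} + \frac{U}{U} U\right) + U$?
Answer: $154$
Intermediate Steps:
$n{\left(U \right)} = U^{2} + 2 U$ ($n{\left(U \right)} = \left(U^{2} + 1 U\right) + U = \left(U^{2} + U\right) + U = \left(U + U^{2}\right) + U = U^{2} + 2 U$)
$n{\left(- 3 \left(-3 - 5\right) \right)} - 470 = - 3 \left(-3 - 5\right) \left(2 - 3 \left(-3 - 5\right)\right) - 470 = \left(-3\right) \left(-8\right) \left(2 - -24\right) - 470 = 24 \left(2 + 24\right) - 470 = 24 \cdot 26 - 470 = 624 - 470 = 154$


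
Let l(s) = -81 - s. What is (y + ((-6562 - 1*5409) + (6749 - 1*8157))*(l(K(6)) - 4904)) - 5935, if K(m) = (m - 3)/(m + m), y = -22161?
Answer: 266678255/4 ≈ 6.6670e+7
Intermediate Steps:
K(m) = (-3 + m)/(2*m) (K(m) = (-3 + m)/((2*m)) = (-3 + m)*(1/(2*m)) = (-3 + m)/(2*m))
(y + ((-6562 - 1*5409) + (6749 - 1*8157))*(l(K(6)) - 4904)) - 5935 = (-22161 + ((-6562 - 1*5409) + (6749 - 1*8157))*((-81 - (-3 + 6)/(2*6)) - 4904)) - 5935 = (-22161 + ((-6562 - 5409) + (6749 - 8157))*((-81 - 3/(2*6)) - 4904)) - 5935 = (-22161 + (-11971 - 1408)*((-81 - 1*1/4) - 4904)) - 5935 = (-22161 - 13379*((-81 - 1/4) - 4904)) - 5935 = (-22161 - 13379*(-325/4 - 4904)) - 5935 = (-22161 - 13379*(-19941/4)) - 5935 = (-22161 + 266790639/4) - 5935 = 266701995/4 - 5935 = 266678255/4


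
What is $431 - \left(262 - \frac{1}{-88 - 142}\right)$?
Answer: $\frac{38869}{230} \approx 169.0$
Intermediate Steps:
$431 - \left(262 - \frac{1}{-88 - 142}\right) = 431 - \left(262 + \frac{1}{230}\right) = 431 - \frac{60261}{230} = \frac{38869}{230}$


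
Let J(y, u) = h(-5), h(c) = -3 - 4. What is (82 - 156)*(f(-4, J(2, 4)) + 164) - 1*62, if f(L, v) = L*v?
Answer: -14270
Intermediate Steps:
h(c) = -7
J(y, u) = -7
(82 - 156)*(f(-4, J(2, 4)) + 164) - 1*62 = (82 - 156)*(-4*(-7) + 164) - 1*62 = -74*(28 + 164) - 62 = -74*192 - 62 = -14208 - 62 = -14270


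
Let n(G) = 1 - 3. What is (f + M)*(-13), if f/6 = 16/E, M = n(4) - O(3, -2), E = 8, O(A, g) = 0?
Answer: -130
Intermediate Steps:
n(G) = -2
M = -2 (M = -2 - 0 = -2 - 1*0 = -2 + 0 = -2)
f = 12 (f = 6*(16/8) = 6*(16*(⅛)) = 6*2 = 12)
(f + M)*(-13) = (12 - 2)*(-13) = 10*(-13) = -130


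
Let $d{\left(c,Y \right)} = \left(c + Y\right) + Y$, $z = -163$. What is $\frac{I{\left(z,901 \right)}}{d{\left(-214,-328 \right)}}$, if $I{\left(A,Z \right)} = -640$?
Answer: $\frac{64}{87} \approx 0.73563$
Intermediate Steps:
$d{\left(c,Y \right)} = c + 2 Y$ ($d{\left(c,Y \right)} = \left(Y + c\right) + Y = c + 2 Y$)
$\frac{I{\left(z,901 \right)}}{d{\left(-214,-328 \right)}} = - \frac{640}{-214 + 2 \left(-328\right)} = - \frac{640}{-214 - 656} = - \frac{640}{-870} = \left(-640\right) \left(- \frac{1}{870}\right) = \frac{64}{87}$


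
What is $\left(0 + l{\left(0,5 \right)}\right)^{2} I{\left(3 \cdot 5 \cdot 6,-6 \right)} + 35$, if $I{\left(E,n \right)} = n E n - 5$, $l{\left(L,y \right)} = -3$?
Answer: $29150$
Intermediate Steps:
$I{\left(E,n \right)} = -5 + E n^{2}$ ($I{\left(E,n \right)} = E n n - 5 = E n^{2} - 5 = -5 + E n^{2}$)
$\left(0 + l{\left(0,5 \right)}\right)^{2} I{\left(3 \cdot 5 \cdot 6,-6 \right)} + 35 = \left(0 - 3\right)^{2} \left(-5 + 3 \cdot 5 \cdot 6 \left(-6\right)^{2}\right) + 35 = \left(-3\right)^{2} \left(-5 + 15 \cdot 6 \cdot 36\right) + 35 = 9 \left(-5 + 90 \cdot 36\right) + 35 = 9 \left(-5 + 3240\right) + 35 = 9 \cdot 3235 + 35 = 29115 + 35 = 29150$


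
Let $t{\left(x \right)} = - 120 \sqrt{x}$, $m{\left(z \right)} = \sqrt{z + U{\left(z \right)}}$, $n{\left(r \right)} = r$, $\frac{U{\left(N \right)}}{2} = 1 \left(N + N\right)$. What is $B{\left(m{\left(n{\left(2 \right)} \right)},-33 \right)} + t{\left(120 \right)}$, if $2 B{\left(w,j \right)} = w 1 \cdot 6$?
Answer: $- 240 \sqrt{30} + 3 \sqrt{10} \approx -1305.0$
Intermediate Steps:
$U{\left(N \right)} = 4 N$ ($U{\left(N \right)} = 2 \cdot 1 \left(N + N\right) = 2 \cdot 1 \cdot 2 N = 2 \cdot 2 N = 4 N$)
$m{\left(z \right)} = \sqrt{5} \sqrt{z}$ ($m{\left(z \right)} = \sqrt{z + 4 z} = \sqrt{5 z} = \sqrt{5} \sqrt{z}$)
$B{\left(w,j \right)} = 3 w$ ($B{\left(w,j \right)} = \frac{w 1 \cdot 6}{2} = \frac{w 6}{2} = \frac{6 w}{2} = 3 w$)
$B{\left(m{\left(n{\left(2 \right)} \right)},-33 \right)} + t{\left(120 \right)} = 3 \sqrt{5} \sqrt{2} - 120 \sqrt{120} = 3 \sqrt{10} - 120 \cdot 2 \sqrt{30} = 3 \sqrt{10} - 240 \sqrt{30} = - 240 \sqrt{30} + 3 \sqrt{10}$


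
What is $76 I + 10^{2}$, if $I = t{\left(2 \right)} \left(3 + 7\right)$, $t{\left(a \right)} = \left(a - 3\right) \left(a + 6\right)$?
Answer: $-5980$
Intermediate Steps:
$t{\left(a \right)} = \left(-3 + a\right) \left(6 + a\right)$
$I = -80$ ($I = \left(-18 + 2^{2} + 3 \cdot 2\right) \left(3 + 7\right) = \left(-18 + 4 + 6\right) 10 = \left(-8\right) 10 = -80$)
$76 I + 10^{2} = 76 \left(-80\right) + 10^{2} = -6080 + 100 = -5980$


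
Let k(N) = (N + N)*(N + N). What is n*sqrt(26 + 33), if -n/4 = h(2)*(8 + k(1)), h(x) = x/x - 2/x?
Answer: 0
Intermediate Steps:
k(N) = 4*N**2 (k(N) = (2*N)*(2*N) = 4*N**2)
h(x) = 1 - 2/x
n = 0 (n = -4*(-2 + 2)/2*(8 + 4*1**2) = -4*(1/2)*0*(8 + 4*1) = -0*(8 + 4) = -0*12 = -4*0 = 0)
n*sqrt(26 + 33) = 0*sqrt(26 + 33) = 0*sqrt(59) = 0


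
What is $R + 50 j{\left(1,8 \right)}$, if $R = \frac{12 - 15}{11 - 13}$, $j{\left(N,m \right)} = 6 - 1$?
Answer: $\frac{503}{2} \approx 251.5$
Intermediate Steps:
$j{\left(N,m \right)} = 5$
$R = \frac{3}{2}$ ($R = - \frac{3}{-2} = \left(-3\right) \left(- \frac{1}{2}\right) = \frac{3}{2} \approx 1.5$)
$R + 50 j{\left(1,8 \right)} = \frac{3}{2} + 50 \cdot 5 = \frac{3}{2} + 250 = \frac{503}{2}$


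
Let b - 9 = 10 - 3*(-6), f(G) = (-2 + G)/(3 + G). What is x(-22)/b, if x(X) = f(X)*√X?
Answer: 24*I*√22/703 ≈ 0.16013*I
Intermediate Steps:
f(G) = (-2 + G)/(3 + G)
x(X) = √X*(-2 + X)/(3 + X) (x(X) = ((-2 + X)/(3 + X))*√X = √X*(-2 + X)/(3 + X))
b = 37 (b = 9 + (10 - 3*(-6)) = 9 + (10 + 18) = 9 + 28 = 37)
x(-22)/b = (√(-22)*(-2 - 22)/(3 - 22))/37 = ((I*√22)*(-24)/(-19))*(1/37) = ((I*√22)*(-1/19)*(-24))*(1/37) = (24*I*√22/19)*(1/37) = 24*I*√22/703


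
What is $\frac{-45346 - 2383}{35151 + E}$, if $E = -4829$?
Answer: $- \frac{47729}{30322} \approx -1.5741$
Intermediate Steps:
$\frac{-45346 - 2383}{35151 + E} = \frac{-45346 - 2383}{35151 - 4829} = - \frac{47729}{30322}$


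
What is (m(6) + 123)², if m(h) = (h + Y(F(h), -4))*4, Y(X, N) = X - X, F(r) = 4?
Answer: 21609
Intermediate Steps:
Y(X, N) = 0
m(h) = 4*h (m(h) = (h + 0)*4 = h*4 = 4*h)
(m(6) + 123)² = (4*6 + 123)² = (24 + 123)² = 147² = 21609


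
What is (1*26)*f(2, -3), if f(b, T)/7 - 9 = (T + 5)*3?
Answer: 2730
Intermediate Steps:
f(b, T) = 168 + 21*T (f(b, T) = 63 + 7*((T + 5)*3) = 63 + 7*((5 + T)*3) = 63 + 7*(15 + 3*T) = 63 + (105 + 21*T) = 168 + 21*T)
(1*26)*f(2, -3) = (1*26)*(168 + 21*(-3)) = 26*(168 - 63) = 26*105 = 2730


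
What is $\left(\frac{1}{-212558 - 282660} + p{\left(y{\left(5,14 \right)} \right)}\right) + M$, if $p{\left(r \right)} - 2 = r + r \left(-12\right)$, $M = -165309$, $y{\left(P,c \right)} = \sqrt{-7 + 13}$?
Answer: $- \frac{81863001927}{495218} - 11 \sqrt{6} \approx -1.6533 \cdot 10^{5}$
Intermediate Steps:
$y{\left(P,c \right)} = \sqrt{6}$
$p{\left(r \right)} = 2 - 11 r$ ($p{\left(r \right)} = 2 + \left(r + r \left(-12\right)\right) = 2 + \left(r - 12 r\right) = 2 - 11 r$)
$\left(\frac{1}{-212558 - 282660} + p{\left(y{\left(5,14 \right)} \right)}\right) + M = \left(\frac{1}{-212558 - 282660} + \left(2 - 11 \sqrt{6}\right)\right) - 165309 = \left(\frac{1}{-495218} + \left(2 - 11 \sqrt{6}\right)\right) - 165309 = \left(- \frac{1}{495218} + \left(2 - 11 \sqrt{6}\right)\right) - 165309 = \left(\frac{990435}{495218} - 11 \sqrt{6}\right) - 165309 = - \frac{81863001927}{495218} - 11 \sqrt{6}$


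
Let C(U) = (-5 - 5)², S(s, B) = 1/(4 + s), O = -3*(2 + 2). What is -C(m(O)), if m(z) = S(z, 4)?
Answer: -100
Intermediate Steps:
O = -12 (O = -3*4 = -12)
m(z) = 1/(4 + z)
C(U) = 100 (C(U) = (-10)² = 100)
-C(m(O)) = -1*100 = -100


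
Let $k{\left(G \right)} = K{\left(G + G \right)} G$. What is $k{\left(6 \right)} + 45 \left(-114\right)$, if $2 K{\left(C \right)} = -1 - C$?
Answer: $-5169$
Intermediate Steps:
$K{\left(C \right)} = - \frac{1}{2} - \frac{C}{2}$ ($K{\left(C \right)} = \frac{-1 - C}{2} = - \frac{1}{2} - \frac{C}{2}$)
$k{\left(G \right)} = G \left(- \frac{1}{2} - G\right)$ ($k{\left(G \right)} = \left(- \frac{1}{2} - \frac{G + G}{2}\right) G = \left(- \frac{1}{2} - \frac{2 G}{2}\right) G = \left(- \frac{1}{2} - G\right) G = G \left(- \frac{1}{2} - G\right)$)
$k{\left(6 \right)} + 45 \left(-114\right) = \left(-1\right) 6 \left(\frac{1}{2} + 6\right) + 45 \left(-114\right) = \left(-1\right) 6 \cdot \frac{13}{2} - 5130 = -39 - 5130 = -5169$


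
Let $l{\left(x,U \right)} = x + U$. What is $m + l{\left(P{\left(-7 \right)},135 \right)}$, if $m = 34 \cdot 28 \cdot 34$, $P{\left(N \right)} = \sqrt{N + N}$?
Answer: $32503 + i \sqrt{14} \approx 32503.0 + 3.7417 i$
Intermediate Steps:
$P{\left(N \right)} = \sqrt{2} \sqrt{N}$ ($P{\left(N \right)} = \sqrt{2 N} = \sqrt{2} \sqrt{N}$)
$m = 32368$ ($m = 952 \cdot 34 = 32368$)
$l{\left(x,U \right)} = U + x$
$m + l{\left(P{\left(-7 \right)},135 \right)} = 32368 + \left(135 + \sqrt{2} \sqrt{-7}\right) = 32368 + \left(135 + \sqrt{2} i \sqrt{7}\right) = 32368 + \left(135 + i \sqrt{14}\right) = 32503 + i \sqrt{14}$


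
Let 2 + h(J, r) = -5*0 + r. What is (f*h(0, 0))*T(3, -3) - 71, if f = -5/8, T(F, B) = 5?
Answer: -259/4 ≈ -64.750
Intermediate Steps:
f = -5/8 (f = -5*1/8 = -5/8 ≈ -0.62500)
h(J, r) = -2 + r (h(J, r) = -2 + (-5*0 + r) = -2 + (0 + r) = -2 + r)
(f*h(0, 0))*T(3, -3) - 71 = -5*(-2 + 0)/8*5 - 71 = -5/8*(-2)*5 - 71 = (5/4)*5 - 71 = 25/4 - 71 = -259/4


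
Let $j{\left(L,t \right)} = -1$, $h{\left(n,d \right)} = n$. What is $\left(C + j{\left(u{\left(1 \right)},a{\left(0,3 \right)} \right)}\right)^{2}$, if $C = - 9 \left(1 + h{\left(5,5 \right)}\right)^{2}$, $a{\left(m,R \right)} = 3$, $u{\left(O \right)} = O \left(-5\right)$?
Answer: $105625$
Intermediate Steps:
$u{\left(O \right)} = - 5 O$
$C = -324$ ($C = - 9 \left(1 + 5\right)^{2} = - 9 \cdot 6^{2} = \left(-9\right) 36 = -324$)
$\left(C + j{\left(u{\left(1 \right)},a{\left(0,3 \right)} \right)}\right)^{2} = \left(-324 - 1\right)^{2} = \left(-325\right)^{2} = 105625$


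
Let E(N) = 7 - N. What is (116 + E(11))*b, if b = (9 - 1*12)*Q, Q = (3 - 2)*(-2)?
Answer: 672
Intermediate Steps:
Q = -2 (Q = 1*(-2) = -2)
b = 6 (b = (9 - 1*12)*(-2) = (9 - 12)*(-2) = -3*(-2) = 6)
(116 + E(11))*b = (116 + (7 - 1*11))*6 = (116 + (7 - 11))*6 = (116 - 4)*6 = 112*6 = 672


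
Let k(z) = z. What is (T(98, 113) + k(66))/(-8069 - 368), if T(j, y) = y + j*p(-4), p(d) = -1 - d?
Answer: -43/767 ≈ -0.056063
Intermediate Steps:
T(j, y) = y + 3*j (T(j, y) = y + j*(-1 - 1*(-4)) = y + j*(-1 + 4) = y + j*3 = y + 3*j)
(T(98, 113) + k(66))/(-8069 - 368) = ((113 + 3*98) + 66)/(-8069 - 368) = ((113 + 294) + 66)/(-8437) = (407 + 66)*(-1/8437) = 473*(-1/8437) = -43/767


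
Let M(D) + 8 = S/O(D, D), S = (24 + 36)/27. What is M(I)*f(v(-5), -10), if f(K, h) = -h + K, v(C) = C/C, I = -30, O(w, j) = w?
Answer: -2398/27 ≈ -88.815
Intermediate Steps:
S = 20/9 (S = 60*(1/27) = 20/9 ≈ 2.2222)
v(C) = 1
f(K, h) = K - h
M(D) = -8 + 20/(9*D)
M(I)*f(v(-5), -10) = (-8 + (20/9)/(-30))*(1 - 1*(-10)) = (-8 + (20/9)*(-1/30))*(1 + 10) = (-8 - 2/27)*11 = -218/27*11 = -2398/27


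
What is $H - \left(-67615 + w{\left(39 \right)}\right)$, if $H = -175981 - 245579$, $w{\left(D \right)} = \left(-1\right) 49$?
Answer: $-353896$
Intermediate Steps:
$w{\left(D \right)} = -49$
$H = -421560$
$H - \left(-67615 + w{\left(39 \right)}\right) = -421560 + \left(67615 - -49\right) = -421560 + \left(67615 + 49\right) = -421560 + 67664 = -353896$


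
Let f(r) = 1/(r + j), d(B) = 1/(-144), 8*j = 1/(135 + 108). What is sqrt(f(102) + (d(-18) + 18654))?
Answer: sqrt(105616501171951679)/2379468 ≈ 136.58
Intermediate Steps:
j = 1/1944 (j = 1/(8*(135 + 108)) = (1/8)/243 = (1/8)*(1/243) = 1/1944 ≈ 0.00051440)
d(B) = -1/144
f(r) = 1/(1/1944 + r) (f(r) = 1/(r + 1/1944) = 1/(1/1944 + r))
sqrt(f(102) + (d(-18) + 18654)) = sqrt(1944/(1 + 1944*102) + (-1/144 + 18654)) = sqrt(1944/(1 + 198288) + 2686175/144) = sqrt(1944/198289 + 2686175/144) = sqrt(532639234511/28553616) = sqrt(105616501171951679)/2379468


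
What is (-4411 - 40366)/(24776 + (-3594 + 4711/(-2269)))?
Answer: -101599013/48057247 ≈ -2.1141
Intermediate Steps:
(-4411 - 40366)/(24776 + (-3594 + 4711/(-2269))) = -44777/(24776 + (-3594 + 4711*(-1/2269))) = -44777/(24776 + (-3594 - 4711/2269)) = -44777/(24776 - 8159497/2269) = -44777/48057247/2269 = -44777*2269/48057247 = -101599013/48057247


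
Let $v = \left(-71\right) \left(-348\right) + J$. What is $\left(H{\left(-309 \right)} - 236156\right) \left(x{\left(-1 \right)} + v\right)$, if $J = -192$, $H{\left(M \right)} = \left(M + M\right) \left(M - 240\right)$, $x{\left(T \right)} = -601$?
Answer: $2466258290$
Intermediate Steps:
$H{\left(M \right)} = 2 M \left(-240 + M\right)$
$v = 24516$ ($v = \left(-71\right) \left(-348\right) - 192 = 24708 - 192 = 24516$)
$\left(H{\left(-309 \right)} - 236156\right) \left(x{\left(-1 \right)} + v\right) = \left(2 \left(-309\right) \left(-240 - 309\right) - 236156\right) \left(-601 + 24516\right) = \left(2 \left(-309\right) \left(-549\right) - 236156\right) 23915 = \left(339282 - 236156\right) 23915 = 103126 \cdot 23915 = 2466258290$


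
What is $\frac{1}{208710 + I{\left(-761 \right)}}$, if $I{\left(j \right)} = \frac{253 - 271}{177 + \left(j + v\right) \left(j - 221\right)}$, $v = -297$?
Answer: $\frac{1039133}{216877448412} \approx 4.7913 \cdot 10^{-6}$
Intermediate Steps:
$I{\left(j \right)} = - \frac{18}{177 + \left(-297 + j\right) \left(-221 + j\right)}$ ($I{\left(j \right)} = \frac{253 - 271}{177 + \left(j - 297\right) \left(j - 221\right)} = - \frac{18}{177 + \left(-297 + j\right) \left(-221 + j\right)}$)
$\frac{1}{208710 + I{\left(-761 \right)}} = \frac{1}{208710 - \frac{18}{65814 + \left(-761\right)^{2} - -394198}} = \frac{1}{208710 - \frac{18}{65814 + 579121 + 394198}} = \frac{1}{208710 - \frac{18}{1039133}} = \frac{1}{\frac{216877448412}{1039133}} = \frac{1039133}{216877448412}$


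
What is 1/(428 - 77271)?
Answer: -1/76843 ≈ -1.3014e-5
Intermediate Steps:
1/(428 - 77271) = 1/(-76843) = -1/76843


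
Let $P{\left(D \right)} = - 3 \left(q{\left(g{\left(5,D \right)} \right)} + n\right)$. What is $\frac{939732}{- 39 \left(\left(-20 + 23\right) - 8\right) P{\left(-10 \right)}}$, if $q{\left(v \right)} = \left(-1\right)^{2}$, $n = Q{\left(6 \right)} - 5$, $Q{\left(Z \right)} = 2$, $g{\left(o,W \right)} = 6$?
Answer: $\frac{156622}{195} \approx 803.19$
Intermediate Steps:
$n = -3$ ($n = 2 - 5 = -3$)
$q{\left(v \right)} = 1$
$P{\left(D \right)} = 6$ ($P{\left(D \right)} = - 3 \left(1 - 3\right) = \left(-3\right) \left(-2\right) = 6$)
$\frac{939732}{- 39 \left(\left(-20 + 23\right) - 8\right) P{\left(-10 \right)}} = \frac{939732}{- 39 \left(\left(-20 + 23\right) - 8\right) 6} = \frac{939732}{- 39 \left(3 - 8\right) 6} = \frac{939732}{\left(-39\right) \left(-5\right) 6} = \frac{939732}{195 \cdot 6} = \frac{939732}{1170} = 939732 \cdot \frac{1}{1170} = \frac{156622}{195}$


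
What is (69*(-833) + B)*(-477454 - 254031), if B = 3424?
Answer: 39538958705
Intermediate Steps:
(69*(-833) + B)*(-477454 - 254031) = (69*(-833) + 3424)*(-477454 - 254031) = (-57477 + 3424)*(-731485) = -54053*(-731485) = 39538958705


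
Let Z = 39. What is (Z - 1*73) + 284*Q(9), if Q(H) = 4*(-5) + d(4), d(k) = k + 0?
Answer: -4578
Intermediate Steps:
d(k) = k
Q(H) = -16 (Q(H) = 4*(-5) + 4 = -20 + 4 = -16)
(Z - 1*73) + 284*Q(9) = (39 - 1*73) + 284*(-16) = (39 - 73) - 4544 = -34 - 4544 = -4578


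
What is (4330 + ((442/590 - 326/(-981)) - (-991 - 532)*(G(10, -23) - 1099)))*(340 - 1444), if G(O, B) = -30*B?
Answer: 65876702283392/96465 ≈ 6.8291e+8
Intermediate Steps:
(4330 + ((442/590 - 326/(-981)) - (-991 - 532)*(G(10, -23) - 1099)))*(340 - 1444) = (4330 + ((442/590 - 326/(-981)) - (-991 - 532)*(-30*(-23) - 1099)))*(340 - 1444) = (4330 + ((442*(1/590) - 326*(-1/981)) - (-1523)*(690 - 1099)))*(-1104) = (4330 + ((221/295 + 326/981) - (-1523)*(-409)))*(-1104) = (4330 + (312971/289395 - 1*622907))*(-1104) = (4330 + (312971/289395 - 622907))*(-1104) = (4330 - 180265858294/289395)*(-1104) = -179012777944/289395*(-1104) = 65876702283392/96465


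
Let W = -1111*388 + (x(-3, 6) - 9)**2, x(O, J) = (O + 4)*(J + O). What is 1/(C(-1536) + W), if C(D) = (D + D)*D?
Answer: 1/4287560 ≈ 2.3323e-7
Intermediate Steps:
x(O, J) = (4 + O)*(J + O)
W = -431032 (W = -1111*388 + (((-3)**2 + 4*6 + 4*(-3) + 6*(-3)) - 9)**2 = -431068 + ((9 + 24 - 12 - 18) - 9)**2 = -431068 + (3 - 9)**2 = -431068 + (-6)**2 = -431068 + 36 = -431032)
C(D) = 2*D**2 (C(D) = (2*D)*D = 2*D**2)
1/(C(-1536) + W) = 1/(2*(-1536)**2 - 431032) = 1/(2*2359296 - 431032) = 1/(4718592 - 431032) = 1/4287560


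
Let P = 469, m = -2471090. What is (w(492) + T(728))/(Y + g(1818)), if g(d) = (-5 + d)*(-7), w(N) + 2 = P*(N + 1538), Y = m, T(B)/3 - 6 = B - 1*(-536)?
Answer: -318626/827927 ≈ -0.38485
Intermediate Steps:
T(B) = 1626 + 3*B (T(B) = 18 + 3*(B - 1*(-536)) = 18 + 3*(B + 536) = 18 + 3*(536 + B) = 18 + (1608 + 3*B) = 1626 + 3*B)
Y = -2471090
w(N) = 721320 + 469*N (w(N) = -2 + 469*(N + 1538) = -2 + 469*(1538 + N) = -2 + (721322 + 469*N) = 721320 + 469*N)
g(d) = 35 - 7*d
(w(492) + T(728))/(Y + g(1818)) = ((721320 + 469*492) + (1626 + 3*728))/(-2471090 + (35 - 7*1818)) = ((721320 + 230748) + (1626 + 2184))/(-2471090 + (35 - 12726)) = (952068 + 3810)/(-2471090 - 12691) = 955878/(-2483781) = 955878*(-1/2483781) = -318626/827927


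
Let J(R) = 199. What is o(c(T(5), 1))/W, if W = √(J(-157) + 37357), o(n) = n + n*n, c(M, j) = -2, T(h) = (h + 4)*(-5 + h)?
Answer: √9389/9389 ≈ 0.010320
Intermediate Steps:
T(h) = (-5 + h)*(4 + h) (T(h) = (4 + h)*(-5 + h) = (-5 + h)*(4 + h))
o(n) = n + n²
W = 2*√9389 (W = √(199 + 37357) = √37556 = 2*√9389 ≈ 193.79)
o(c(T(5), 1))/W = (-2*(1 - 2))/((2*√9389)) = (-2*(-1))*(√9389/18778) = 2*(√9389/18778) = √9389/9389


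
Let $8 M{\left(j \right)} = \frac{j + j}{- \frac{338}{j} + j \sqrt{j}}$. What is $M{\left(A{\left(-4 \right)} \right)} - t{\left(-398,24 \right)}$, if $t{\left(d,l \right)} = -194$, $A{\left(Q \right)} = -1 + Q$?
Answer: $\frac{45534947}{234738} - \frac{625 i \sqrt{5}}{469476} \approx 193.98 - 0.0029768 i$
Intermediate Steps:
$M{\left(j \right)} = \frac{j}{4 \left(j^{\frac{3}{2}} - \frac{338}{j}\right)}$ ($M{\left(j \right)} = \frac{\left(j + j\right) \frac{1}{- \frac{338}{j} + j \sqrt{j}}}{8} = \frac{2 j \frac{1}{- \frac{338}{j} + j^{\frac{3}{2}}}}{8} = \frac{2 j \frac{1}{j^{\frac{3}{2}} - \frac{338}{j}}}{8} = \frac{j}{4 \left(j^{\frac{3}{2}} - \frac{338}{j}\right)}$)
$M{\left(A{\left(-4 \right)} \right)} - t{\left(-398,24 \right)} = \frac{\left(-1 - 4\right)^{2}}{4 \left(-338 + \left(-1 - 4\right)^{\frac{5}{2}}\right)} - -194 = \frac{\left(-5\right)^{2}}{4 \left(-338 + \left(-5\right)^{\frac{5}{2}}\right)} + 194 = \frac{1}{4} \cdot 25 \frac{1}{-338 + 25 i \sqrt{5}} + 194 = \frac{25}{4 \left(-338 + 25 i \sqrt{5}\right)} + 194 = 194 + \frac{25}{4 \left(-338 + 25 i \sqrt{5}\right)}$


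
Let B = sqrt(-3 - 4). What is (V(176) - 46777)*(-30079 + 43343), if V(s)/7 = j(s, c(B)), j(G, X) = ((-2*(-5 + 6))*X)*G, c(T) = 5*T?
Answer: -620450128 - 163412480*I*sqrt(7) ≈ -6.2045e+8 - 4.3235e+8*I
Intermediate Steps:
B = I*sqrt(7) (B = sqrt(-7) = I*sqrt(7) ≈ 2.6458*I)
j(G, X) = -2*G*X (j(G, X) = ((-2*1)*X)*G = (-2*X)*G = -2*G*X)
V(s) = -70*I*s*sqrt(7) (V(s) = 7*(-2*s*5*(I*sqrt(7))) = 7*(-2*s*5*I*sqrt(7)) = 7*(-10*I*s*sqrt(7)) = -70*I*s*sqrt(7))
(V(176) - 46777)*(-30079 + 43343) = (-70*I*176*sqrt(7) - 46777)*(-30079 + 43343) = (-12320*I*sqrt(7) - 46777)*13264 = (-46777 - 12320*I*sqrt(7))*13264 = -620450128 - 163412480*I*sqrt(7)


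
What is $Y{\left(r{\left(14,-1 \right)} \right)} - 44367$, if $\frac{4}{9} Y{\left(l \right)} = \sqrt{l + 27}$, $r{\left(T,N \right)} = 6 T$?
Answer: $-44367 + \frac{9 \sqrt{111}}{4} \approx -44343.0$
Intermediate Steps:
$Y{\left(l \right)} = \frac{9 \sqrt{27 + l}}{4}$ ($Y{\left(l \right)} = \frac{9 \sqrt{l + 27}}{4} = \frac{9 \sqrt{27 + l}}{4}$)
$Y{\left(r{\left(14,-1 \right)} \right)} - 44367 = \frac{9 \sqrt{27 + 6 \cdot 14}}{4} - 44367 = \frac{9 \sqrt{27 + 84}}{4} - 44367 = \frac{9 \sqrt{111}}{4} - 44367 = -44367 + \frac{9 \sqrt{111}}{4}$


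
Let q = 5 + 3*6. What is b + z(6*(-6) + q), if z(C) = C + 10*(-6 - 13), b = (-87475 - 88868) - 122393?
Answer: -298939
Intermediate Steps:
q = 23 (q = 5 + 18 = 23)
b = -298736 (b = -176343 - 122393 = -298736)
z(C) = -190 + C (z(C) = C + 10*(-19) = C - 190 = -190 + C)
b + z(6*(-6) + q) = -298736 + (-190 + (6*(-6) + 23)) = -298736 + (-190 + (-36 + 23)) = -298736 + (-190 - 13) = -298736 - 203 = -298939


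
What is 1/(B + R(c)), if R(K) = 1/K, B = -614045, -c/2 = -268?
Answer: -536/329128119 ≈ -1.6285e-6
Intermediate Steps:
c = 536 (c = -2*(-268) = 536)
1/(B + R(c)) = 1/(-614045 + 1/536) = 1/(-329128119/536) = -536/329128119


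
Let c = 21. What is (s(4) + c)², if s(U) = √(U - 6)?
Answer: (21 + I*√2)² ≈ 439.0 + 59.397*I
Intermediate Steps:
s(U) = √(-6 + U)
(s(4) + c)² = (√(-6 + 4) + 21)² = (√(-2) + 21)² = (I*√2 + 21)² = (21 + I*√2)²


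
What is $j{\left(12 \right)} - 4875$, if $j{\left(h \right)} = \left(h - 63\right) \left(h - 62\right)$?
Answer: $-2325$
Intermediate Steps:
$j{\left(h \right)} = \left(-63 + h\right) \left(-62 + h\right)$
$j{\left(12 \right)} - 4875 = \left(3906 + 12^{2} - 1500\right) - 4875 = \left(3906 + 144 - 1500\right) - 4875 = 2550 - 4875 = -2325$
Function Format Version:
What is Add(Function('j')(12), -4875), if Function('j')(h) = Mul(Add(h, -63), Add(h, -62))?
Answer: -2325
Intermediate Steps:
Function('j')(h) = Mul(Add(-63, h), Add(-62, h))
Add(Function('j')(12), -4875) = Add(Add(3906, Pow(12, 2), Mul(-125, 12)), -4875) = Add(Add(3906, 144, -1500), -4875) = Add(2550, -4875) = -2325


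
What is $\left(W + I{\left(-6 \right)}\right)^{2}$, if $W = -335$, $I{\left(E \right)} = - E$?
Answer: $108241$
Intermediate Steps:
$\left(W + I{\left(-6 \right)}\right)^{2} = \left(-335 - -6\right)^{2} = \left(-335 + 6\right)^{2} = \left(-329\right)^{2} = 108241$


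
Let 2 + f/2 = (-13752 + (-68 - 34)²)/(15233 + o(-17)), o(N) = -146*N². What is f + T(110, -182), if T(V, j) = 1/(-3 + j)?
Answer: -6246447/1662595 ≈ -3.7570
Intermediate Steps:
f = -33716/8987 (f = -4 + 2*((-13752 + (-68 - 34)²)/(15233 - 146*(-17)²)) = -4 + 2*((-13752 + (-102)²)/(15233 - 146*289)) = -4 + 2*((-13752 + 10404)/(15233 - 42194)) = -4 + 2*(-3348/(-26961)) = -4 + 2*(-3348*(-1/26961)) = -4 + 2*(1116/8987) = -4 + 2232/8987 = -33716/8987 ≈ -3.7516)
f + T(110, -182) = -33716/8987 + 1/(-3 - 182) = -33716/8987 + 1/(-185) = -33716/8987 - 1/185 = -6246447/1662595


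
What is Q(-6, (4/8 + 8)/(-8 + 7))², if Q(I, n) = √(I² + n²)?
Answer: 433/4 ≈ 108.25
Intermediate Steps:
Q(-6, (4/8 + 8)/(-8 + 7))² = (√((-6)² + ((4/8 + 8)/(-8 + 7))²))² = (√(36 + ((4*(⅛) + 8)/(-1))²))² = (√(36 + ((½ + 8)*(-1))²))² = (√(36 + ((17/2)*(-1))²))² = (√(36 + (-17/2)²))² = (√(36 + 289/4))² = (√(433/4))² = (√433/2)² = 433/4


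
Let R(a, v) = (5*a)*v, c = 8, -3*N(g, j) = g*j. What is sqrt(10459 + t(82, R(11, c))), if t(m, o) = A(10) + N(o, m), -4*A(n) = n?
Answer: I*sqrt(56526)/6 ≈ 39.625*I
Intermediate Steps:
N(g, j) = -g*j/3
A(n) = -n/4
R(a, v) = 5*a*v
t(m, o) = -5/2 - m*o/3 (t(m, o) = -1/4*10 - o*m/3 = -5/2 - m*o/3)
sqrt(10459 + t(82, R(11, c))) = sqrt(10459 + (-5/2 - 1/3*82*5*11*8)) = sqrt(10459 + (-5/2 - 1/3*82*440)) = sqrt(10459 + (-5/2 - 36080/3)) = sqrt(10459 - 72175/6) = sqrt(-9421/6) = I*sqrt(56526)/6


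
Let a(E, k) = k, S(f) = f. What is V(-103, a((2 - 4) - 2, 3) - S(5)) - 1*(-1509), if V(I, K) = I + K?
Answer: 1404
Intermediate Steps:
V(-103, a((2 - 4) - 2, 3) - S(5)) - 1*(-1509) = (-103 + (3 - 1*5)) - 1*(-1509) = (-103 + (3 - 5)) + 1509 = (-103 - 2) + 1509 = -105 + 1509 = 1404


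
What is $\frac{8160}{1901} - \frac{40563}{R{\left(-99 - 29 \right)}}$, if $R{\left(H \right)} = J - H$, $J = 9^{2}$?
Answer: $- \frac{75404823}{397309} \approx -189.79$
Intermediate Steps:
$J = 81$
$R{\left(H \right)} = 81 - H$
$\frac{8160}{1901} - \frac{40563}{R{\left(-99 - 29 \right)}} = \frac{8160}{1901} - \frac{40563}{81 - \left(-99 - 29\right)} = 8160 \cdot \frac{1}{1901} - \frac{40563}{81 - \left(-99 - 29\right)} = \frac{8160}{1901} - \frac{40563}{81 - -128} = \frac{8160}{1901} - \frac{40563}{81 + 128} = \frac{8160}{1901} - \frac{40563}{209} = - \frac{75404823}{397309}$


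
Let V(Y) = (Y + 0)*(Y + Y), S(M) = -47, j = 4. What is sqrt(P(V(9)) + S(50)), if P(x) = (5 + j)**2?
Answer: sqrt(34) ≈ 5.8309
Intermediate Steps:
V(Y) = 2*Y**2 (V(Y) = Y*(2*Y) = 2*Y**2)
P(x) = 81 (P(x) = (5 + 4)**2 = 9**2 = 81)
sqrt(P(V(9)) + S(50)) = sqrt(81 - 47) = sqrt(34)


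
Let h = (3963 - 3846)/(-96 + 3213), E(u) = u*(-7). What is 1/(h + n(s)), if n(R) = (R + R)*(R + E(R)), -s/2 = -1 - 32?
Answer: -1039/54310569 ≈ -1.9131e-5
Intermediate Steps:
s = 66 (s = -2*(-1 - 32) = -2*(-33) = 66)
E(u) = -7*u
h = 39/1039 (h = 117/3117 = 117*(1/3117) = 39/1039 ≈ 0.037536)
n(R) = -12*R**2 (n(R) = (R + R)*(R - 7*R) = (2*R)*(-6*R) = -12*R**2)
1/(h + n(s)) = 1/(39/1039 - 12*66**2) = 1/(39/1039 - 12*4356) = 1/(39/1039 - 52272) = 1/(-54310569/1039) = -1039/54310569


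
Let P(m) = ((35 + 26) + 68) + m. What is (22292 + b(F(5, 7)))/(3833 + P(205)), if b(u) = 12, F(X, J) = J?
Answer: 22304/4167 ≈ 5.3525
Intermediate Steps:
P(m) = 129 + m (P(m) = (61 + 68) + m = 129 + m)
(22292 + b(F(5, 7)))/(3833 + P(205)) = (22292 + 12)/(3833 + (129 + 205)) = 22304/(3833 + 334) = 22304/4167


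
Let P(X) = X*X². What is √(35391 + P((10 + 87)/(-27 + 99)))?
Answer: √26421065282/864 ≈ 188.13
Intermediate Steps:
P(X) = X³
√(35391 + P((10 + 87)/(-27 + 99))) = √(35391 + ((10 + 87)/(-27 + 99))³) = √(35391 + (97/72)³) = √(35391 + 912673/373248) = √(13210532641/373248) = √26421065282/864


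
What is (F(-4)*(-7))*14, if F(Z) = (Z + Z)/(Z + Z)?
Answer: -98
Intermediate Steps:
F(Z) = 1 (F(Z) = (2*Z)/((2*Z)) = (2*Z)*(1/(2*Z)) = 1)
(F(-4)*(-7))*14 = (1*(-7))*14 = -7*14 = -98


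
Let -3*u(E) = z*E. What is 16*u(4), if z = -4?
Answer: 256/3 ≈ 85.333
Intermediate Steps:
u(E) = 4*E/3 (u(E) = -(-4)*E/3 = 4*E/3)
16*u(4) = 16*((4/3)*4) = 16*(16/3) = 256/3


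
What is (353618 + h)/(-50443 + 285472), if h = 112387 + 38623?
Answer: 504628/235029 ≈ 2.1471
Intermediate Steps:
h = 151010
(353618 + h)/(-50443 + 285472) = (353618 + 151010)/(-50443 + 285472) = 504628/235029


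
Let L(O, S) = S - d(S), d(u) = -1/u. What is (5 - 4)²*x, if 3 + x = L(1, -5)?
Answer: -41/5 ≈ -8.2000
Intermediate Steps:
L(O, S) = S + 1/S (L(O, S) = S - (-1)/S = S + 1/S)
x = -41/5 (x = -3 + (-5 + 1/(-5)) = -3 + (-5 - ⅕) = -3 - 26/5 = -41/5 ≈ -8.2000)
(5 - 4)²*x = (5 - 4)²*(-41/5) = 1²*(-41/5) = 1*(-41/5) = -41/5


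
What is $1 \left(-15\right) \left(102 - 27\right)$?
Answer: $-1125$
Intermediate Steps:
$1 \left(-15\right) \left(102 - 27\right) = \left(-15\right) 75 = -1125$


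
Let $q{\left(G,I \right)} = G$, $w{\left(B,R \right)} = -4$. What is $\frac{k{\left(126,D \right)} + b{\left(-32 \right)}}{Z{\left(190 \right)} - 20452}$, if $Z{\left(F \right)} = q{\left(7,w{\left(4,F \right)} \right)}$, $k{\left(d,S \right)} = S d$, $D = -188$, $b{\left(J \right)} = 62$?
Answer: $\frac{23626}{20445} \approx 1.1556$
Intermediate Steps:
$Z{\left(F \right)} = 7$
$\frac{k{\left(126,D \right)} + b{\left(-32 \right)}}{Z{\left(190 \right)} - 20452} = \frac{\left(-188\right) 126 + 62}{7 - 20452} = \frac{-23688 + 62}{-20445} = \left(-23626\right) \left(- \frac{1}{20445}\right) = \frac{23626}{20445}$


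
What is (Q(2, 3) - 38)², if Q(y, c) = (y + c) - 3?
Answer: 1296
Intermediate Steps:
Q(y, c) = -3 + c + y (Q(y, c) = (c + y) - 3 = -3 + c + y)
(Q(2, 3) - 38)² = ((-3 + 3 + 2) - 38)² = (2 - 38)² = (-36)² = 1296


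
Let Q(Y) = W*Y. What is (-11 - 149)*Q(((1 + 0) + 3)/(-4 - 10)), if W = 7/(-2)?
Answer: -160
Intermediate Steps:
W = -7/2 (W = 7*(-½) = -7/2 ≈ -3.5000)
Q(Y) = -7*Y/2
(-11 - 149)*Q(((1 + 0) + 3)/(-4 - 10)) = (-11 - 149)*(-7*((1 + 0) + 3)/(2*(-4 - 10))) = -(-560)*(1 + 3)/(-14) = -(-560)*4*(-1/14) = -(-560)*(-2)/7 = -160*1 = -160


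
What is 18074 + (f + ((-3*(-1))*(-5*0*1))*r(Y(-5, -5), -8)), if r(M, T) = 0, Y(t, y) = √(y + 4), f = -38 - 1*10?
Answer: 18026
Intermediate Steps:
f = -48 (f = -38 - 10 = -48)
Y(t, y) = √(4 + y)
18074 + (f + ((-3*(-1))*(-5*0*1))*r(Y(-5, -5), -8)) = 18074 + (-48 + ((-3*(-1))*(-5*0*1))*0) = 18074 + (-48 + (3*(0*1))*0) = 18074 + (-48 + (3*0)*0) = 18074 + (-48 + 0*0) = 18074 + (-48 + 0) = 18074 - 48 = 18026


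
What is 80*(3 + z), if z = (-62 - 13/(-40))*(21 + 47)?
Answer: -335272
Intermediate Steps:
z = -41939/10 (z = (-62 - 13*(-1/40))*68 = (-62 + 13/40)*68 = -2467/40*68 = -41939/10 ≈ -4193.9)
80*(3 + z) = 80*(3 - 41939/10) = 80*(-41909/10) = -335272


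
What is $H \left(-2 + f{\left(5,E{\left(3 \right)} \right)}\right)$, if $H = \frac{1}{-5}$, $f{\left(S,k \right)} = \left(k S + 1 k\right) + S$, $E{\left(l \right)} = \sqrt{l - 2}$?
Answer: $- \frac{9}{5} \approx -1.8$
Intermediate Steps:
$E{\left(l \right)} = \sqrt{-2 + l}$
$f{\left(S,k \right)} = S + k + S k$ ($f{\left(S,k \right)} = \left(S k + k\right) + S = \left(k + S k\right) + S = S + k + S k$)
$H = - \frac{1}{5} \approx -0.2$
$H \left(-2 + f{\left(5,E{\left(3 \right)} \right)}\right) = - \frac{-2 + \left(5 + \sqrt{-2 + 3} + 5 \sqrt{-2 + 3}\right)}{5} = - \frac{-2 + \left(5 + \sqrt{1} + 5 \sqrt{1}\right)}{5} = - \frac{-2 + \left(5 + 1 + 5 \cdot 1\right)}{5} = - \frac{-2 + \left(5 + 1 + 5\right)}{5} = - \frac{-2 + 11}{5} = \left(- \frac{1}{5}\right) 9 = - \frac{9}{5}$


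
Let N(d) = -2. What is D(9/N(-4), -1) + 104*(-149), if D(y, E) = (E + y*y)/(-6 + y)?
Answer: -92987/6 ≈ -15498.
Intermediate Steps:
D(y, E) = (E + y**2)/(-6 + y)
D(9/N(-4), -1) + 104*(-149) = (-1 + (9/(-2))**2)/(-6 + 9/(-2)) + 104*(-149) = (-1 + (9*(-1/2))**2)/(-6 + 9*(-1/2)) - 15496 = (-1 + (-9/2)**2)/(-6 - 9/2) - 15496 = (-1 + 81/4)/(-21/2) - 15496 = -2/21*77/4 - 15496 = -11/6 - 15496 = -92987/6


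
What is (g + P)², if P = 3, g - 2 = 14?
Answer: 361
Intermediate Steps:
g = 16 (g = 2 + 14 = 16)
(g + P)² = (16 + 3)² = 19² = 361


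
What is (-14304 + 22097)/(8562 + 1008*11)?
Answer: 7793/19650 ≈ 0.39659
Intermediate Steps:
(-14304 + 22097)/(8562 + 1008*11) = 7793/(8562 + 11088) = 7793/19650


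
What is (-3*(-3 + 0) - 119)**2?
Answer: 12100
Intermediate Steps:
(-3*(-3 + 0) - 119)**2 = (-3*(-3) - 119)**2 = (9 - 119)**2 = (-110)**2 = 12100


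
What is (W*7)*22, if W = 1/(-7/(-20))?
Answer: 440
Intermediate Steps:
W = 20/7 (W = 1/(-7*(-1/20)) = 1/(7/20) = 20/7 ≈ 2.8571)
(W*7)*22 = ((20/7)*7)*22 = 20*22 = 440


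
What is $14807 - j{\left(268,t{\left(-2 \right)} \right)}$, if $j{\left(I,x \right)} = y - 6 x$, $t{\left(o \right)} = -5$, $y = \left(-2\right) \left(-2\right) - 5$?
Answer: $14778$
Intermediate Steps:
$y = -1$ ($y = 4 - 5 = -1$)
$j{\left(I,x \right)} = -1 - 6 x$
$14807 - j{\left(268,t{\left(-2 \right)} \right)} = 14807 - \left(-1 - -30\right) = 14807 - \left(-1 + 30\right) = 14807 - 29 = 14778$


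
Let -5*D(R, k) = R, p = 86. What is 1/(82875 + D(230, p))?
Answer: 1/82829 ≈ 1.2073e-5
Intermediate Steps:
D(R, k) = -R/5
1/(82875 + D(230, p)) = 1/(82875 - ⅕*230) = 1/(82875 - 46) = 1/82829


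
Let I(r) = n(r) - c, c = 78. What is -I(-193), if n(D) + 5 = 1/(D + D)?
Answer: 32039/386 ≈ 83.003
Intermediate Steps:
n(D) = -5 + 1/(2*D) (n(D) = -5 + 1/(D + D) = -5 + 1/(2*D))
I(r) = -83 + 1/(2*r) (I(r) = (-5 + 1/(2*r)) - 1*78 = (-5 + 1/(2*r)) - 78 = -83 + 1/(2*r))
-I(-193) = -(-83 + (½)/(-193)) = -(-83 + (½)*(-1/193)) = -(-83 - 1/386) = -1*(-32039/386) = 32039/386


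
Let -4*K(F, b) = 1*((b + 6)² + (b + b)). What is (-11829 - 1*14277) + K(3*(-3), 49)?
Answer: -107547/4 ≈ -26887.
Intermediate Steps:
K(F, b) = -b/2 - (6 + b)²/4 (K(F, b) = -((b + 6)² + (b + b))/4 = -((6 + b)² + 2*b)/4 = -b/2 - (6 + b)²/4)
(-11829 - 1*14277) + K(3*(-3), 49) = (-11829 - 1*14277) + (-½*49 - (6 + 49)²/4) = (-11829 - 14277) + (-49/2 - ¼*55²) = -26106 + (-49/2 - ¼*3025) = -26106 + (-49/2 - 3025/4) = -26106 - 3123/4 = -107547/4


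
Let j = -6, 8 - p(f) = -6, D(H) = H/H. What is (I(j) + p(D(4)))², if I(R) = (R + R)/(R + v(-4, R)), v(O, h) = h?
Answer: 225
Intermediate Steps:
D(H) = 1
p(f) = 14 (p(f) = 8 - 1*(-6) = 8 + 6 = 14)
I(R) = 1 (I(R) = (R + R)/(R + R) = (2*R)/((2*R)) = (2*R)*(1/(2*R)) = 1)
(I(j) + p(D(4)))² = (1 + 14)² = 15² = 225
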